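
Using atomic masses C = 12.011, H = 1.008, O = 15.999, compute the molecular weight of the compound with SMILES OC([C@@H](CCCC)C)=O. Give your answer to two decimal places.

Molecular formula: C7H14O2.
M = 7×12.011 + 14×1.008 + 2×15.999 = 130.19 g/mol.

130.19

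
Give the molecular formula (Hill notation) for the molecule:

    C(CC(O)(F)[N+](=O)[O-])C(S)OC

C5H10FNO4S

Heavy atoms from the SMILES: 5 C, 1 F, 1 N, 4 O, 1 S.
Implicit hydrogens by atom environment:
  2 × C: 2 H each → 4
  2 × O: no H
  1 × C: 3 H
  1 × C: 1 H
  1 × C: no H
  1 × F: no H
  1 × N (charge +1): no H
  1 × O: 1 H
  1 × O (charge -1): no H
  1 × S: 1 H
  Total hydrogens = 10.
Molecular formula: C5H10FNO4S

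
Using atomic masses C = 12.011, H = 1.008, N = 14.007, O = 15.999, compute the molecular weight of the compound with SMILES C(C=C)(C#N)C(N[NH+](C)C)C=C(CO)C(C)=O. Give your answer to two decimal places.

238.31

Molecular formula: C12H20N3O2+.
M = 12×12.011 + 20×1.008 + 3×14.007 + 2×15.999 = 238.31 g/mol.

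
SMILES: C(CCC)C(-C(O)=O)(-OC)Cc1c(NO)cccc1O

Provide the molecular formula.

C14H21NO5

Heavy atoms from the SMILES: 14 C, 1 N, 5 O.
Implicit hydrogens by atom environment:
  4 × C: 2 H each → 8
  3 × C (aromatic): 1 H each → 3
  3 × C (aromatic): no H
  3 × O: 1 H each → 3
  2 × C: 3 H each → 6
  2 × C: no H
  2 × O: no H
  1 × N: 1 H
  Total hydrogens = 21.
Molecular formula: C14H21NO5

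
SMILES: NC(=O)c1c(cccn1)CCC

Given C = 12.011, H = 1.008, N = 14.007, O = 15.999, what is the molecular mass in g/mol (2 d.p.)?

Molecular formula: C9H12N2O.
M = 9×12.011 + 12×1.008 + 2×14.007 + 1×15.999 = 164.21 g/mol.

164.21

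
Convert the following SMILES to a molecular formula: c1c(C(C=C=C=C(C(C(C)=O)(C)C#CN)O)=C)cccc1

C18H17NO2

Heavy atoms from the SMILES: 18 C, 1 N, 2 O.
Implicit hydrogens by atom environment:
  8 × C: no H
  5 × C (aromatic): 1 H each → 5
  2 × C: 3 H each → 6
  1 × C: 2 H
  1 × C: 1 H
  1 × C (aromatic): no H
  1 × N: 2 H
  1 × O: 1 H
  1 × O: no H
  Total hydrogens = 17.
Molecular formula: C18H17NO2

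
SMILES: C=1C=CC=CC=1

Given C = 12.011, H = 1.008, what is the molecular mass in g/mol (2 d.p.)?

Molecular formula: C6H6.
M = 6×12.011 + 6×1.008 = 78.11 g/mol.

78.11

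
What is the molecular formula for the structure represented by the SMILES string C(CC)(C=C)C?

C6H12

Heavy atoms from the SMILES: 6 C.
Implicit hydrogens by atom environment:
  2 × C: 3 H each → 6
  2 × C: 2 H each → 4
  2 × C: 1 H each → 2
  Total hydrogens = 12.
Molecular formula: C6H12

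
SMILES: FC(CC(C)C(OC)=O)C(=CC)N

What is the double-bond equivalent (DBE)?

Molecular formula from the SMILES: C9H16FNO2.
DoU = (2C + 2 + N − H − X)/2 = (2·9 + 2 + 1 − 16 − 1)/2 = 4/2 = 2.
(Structurally: 0 ring(s) + 2 π bond(s) = 2.)

2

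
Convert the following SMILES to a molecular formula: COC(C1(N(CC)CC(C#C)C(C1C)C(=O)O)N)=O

Heavy atoms from the SMILES: 13 C, 2 N, 4 O.
Implicit hydrogens by atom environment:
  4 × C: 1 H each → 4
  4 × C: no H
  3 × C: 3 H each → 9
  3 × O: no H
  2 × C: 2 H each → 4
  1 × N: 2 H
  1 × N: no H
  1 × O: 1 H
  Total hydrogens = 20.
Molecular formula: C13H20N2O4

C13H20N2O4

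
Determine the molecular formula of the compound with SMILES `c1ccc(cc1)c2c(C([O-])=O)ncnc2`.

C11H7N2O2-

Heavy atoms from the SMILES: 11 C, 2 N, 2 O.
Implicit hydrogens by atom environment:
  7 × C (aromatic): 1 H each → 7
  3 × C (aromatic): no H
  2 × N (aromatic): no H
  1 × C: no H
  1 × O: no H
  1 × O (charge -1): no H
  Total hydrogens = 7.
Net charge -1.
Molecular formula: C11H7N2O2-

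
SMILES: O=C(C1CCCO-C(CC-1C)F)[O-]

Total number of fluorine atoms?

1

The symbol for fluorine appears 1 time in the SMILES.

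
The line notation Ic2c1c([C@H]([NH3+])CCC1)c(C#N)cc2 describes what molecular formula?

Heavy atoms from the SMILES: 11 C, 1 I, 2 N.
Implicit hydrogens by atom environment:
  4 × C (aromatic): no H
  3 × C: 2 H each → 6
  2 × C (aromatic): 1 H each → 2
  1 × C: 1 H
  1 × C: no H
  1 × I: no H
  1 × N (charge +1): 3 H
  1 × N: no H
  Total hydrogens = 12.
Net charge +1.
Molecular formula: C11H12IN2+

C11H12IN2+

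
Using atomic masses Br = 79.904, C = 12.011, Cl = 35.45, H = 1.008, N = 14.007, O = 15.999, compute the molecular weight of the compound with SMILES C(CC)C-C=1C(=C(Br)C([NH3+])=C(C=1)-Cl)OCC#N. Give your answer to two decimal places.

Molecular formula: C12H15BrClN2O+.
M = 1×79.904 + 12×12.011 + 1×35.45 + 15×1.008 + 2×14.007 + 1×15.999 = 318.62 g/mol.

318.62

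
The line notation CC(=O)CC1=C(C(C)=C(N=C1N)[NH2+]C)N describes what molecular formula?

Heavy atoms from the SMILES: 10 C, 4 N, 1 O.
Implicit hydrogens by atom environment:
  5 × C (aromatic): no H
  3 × C: 3 H each → 9
  2 × N: 2 H each → 4
  1 × C: 2 H
  1 × C: no H
  1 × N (charge +1): 2 H
  1 × N (aromatic): no H
  1 × O: no H
  Total hydrogens = 17.
Net charge +1.
Molecular formula: C10H17N4O+

C10H17N4O+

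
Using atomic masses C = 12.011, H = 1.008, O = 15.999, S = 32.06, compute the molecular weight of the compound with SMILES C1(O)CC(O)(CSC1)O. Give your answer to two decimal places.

Molecular formula: C5H10O3S.
M = 5×12.011 + 10×1.008 + 3×15.999 + 1×32.06 = 150.19 g/mol.

150.19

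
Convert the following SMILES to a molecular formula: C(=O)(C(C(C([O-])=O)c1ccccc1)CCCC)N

C14H18NO3-

Heavy atoms from the SMILES: 14 C, 1 N, 3 O.
Implicit hydrogens by atom environment:
  5 × C (aromatic): 1 H each → 5
  3 × C: 2 H each → 6
  2 × C: 1 H each → 2
  2 × C: no H
  2 × O: no H
  1 × C: 3 H
  1 × C (aromatic): no H
  1 × N: 2 H
  1 × O (charge -1): no H
  Total hydrogens = 18.
Net charge -1.
Molecular formula: C14H18NO3-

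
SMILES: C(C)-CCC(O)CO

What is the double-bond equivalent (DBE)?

Molecular formula from the SMILES: C6H14O2.
DoU = (2C + 2 + N − H − X)/2 = (2·6 + 2 + 0 − 14 − 0)/2 = 0/2 = 0.
(Structurally: 0 ring(s) + 0 π bond(s) = 0.)

0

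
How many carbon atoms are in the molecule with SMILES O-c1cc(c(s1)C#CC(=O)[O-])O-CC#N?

9

The symbol for carbon appears 9 times in the SMILES. Lowercase c denotes aromatic carbon and counts toward C.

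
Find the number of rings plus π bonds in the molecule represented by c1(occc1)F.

3

Molecular formula from the SMILES: C4H3FO.
DoU = (2C + 2 + N − H − X)/2 = (2·4 + 2 + 0 − 3 − 1)/2 = 6/2 = 3.
(Structurally: 1 ring(s) + 2 π bond(s) = 3.)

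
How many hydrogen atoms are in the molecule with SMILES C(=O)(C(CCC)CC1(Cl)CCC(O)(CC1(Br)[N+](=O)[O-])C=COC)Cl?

22

Hydrogens are implicit in SMILES; fill each atom to its normal valence:
  6 × C: 2 H each → 12
  4 × C: no H
  3 × C: 1 H each → 3
  3 × O: no H
  2 × C: 3 H each → 6
  2 × Cl: no H
  1 × Br: no H
  1 × N (charge +1): no H
  1 × O: 1 H
  1 × O (charge -1): no H
  Total hydrogens = 22.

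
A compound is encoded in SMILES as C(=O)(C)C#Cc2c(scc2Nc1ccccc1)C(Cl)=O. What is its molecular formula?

C15H10ClNO2S

Heavy atoms from the SMILES: 15 C, 1 Cl, 1 N, 2 O, 1 S.
Implicit hydrogens by atom environment:
  6 × C (aromatic): 1 H each → 6
  4 × C (aromatic): no H
  4 × C: no H
  2 × O: no H
  1 × C: 3 H
  1 × Cl: no H
  1 × N: 1 H
  1 × S (aromatic): no H
  Total hydrogens = 10.
Molecular formula: C15H10ClNO2S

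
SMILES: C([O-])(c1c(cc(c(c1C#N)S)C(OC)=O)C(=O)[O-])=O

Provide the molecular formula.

Heavy atoms from the SMILES: 11 C, 1 N, 6 O, 1 S.
Implicit hydrogens by atom environment:
  5 × C (aromatic): no H
  4 × C: no H
  4 × O: no H
  2 × O (charge -1): no H
  1 × C: 3 H
  1 × C (aromatic): 1 H
  1 × N: no H
  1 × S: 1 H
  Total hydrogens = 5.
Net charge -2.
Molecular formula: [C11H5NO6S]2-

[C11H5NO6S]2-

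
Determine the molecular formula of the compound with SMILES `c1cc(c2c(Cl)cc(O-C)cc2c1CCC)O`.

C14H15ClO2

Heavy atoms from the SMILES: 14 C, 1 Cl, 2 O.
Implicit hydrogens by atom environment:
  6 × C (aromatic): no H
  4 × C (aromatic): 1 H each → 4
  2 × C: 3 H each → 6
  2 × C: 2 H each → 4
  1 × Cl: no H
  1 × O: 1 H
  1 × O: no H
  Total hydrogens = 15.
Molecular formula: C14H15ClO2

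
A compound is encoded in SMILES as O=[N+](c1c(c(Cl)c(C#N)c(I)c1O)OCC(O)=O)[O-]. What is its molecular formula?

Heavy atoms from the SMILES: 9 C, 1 Cl, 1 I, 2 N, 6 O.
Implicit hydrogens by atom environment:
  6 × C (aromatic): no H
  3 × O: no H
  2 × C: no H
  2 × O: 1 H each → 2
  1 × C: 2 H
  1 × Cl: no H
  1 × I: no H
  1 × N: no H
  1 × N (charge +1): no H
  1 × O (charge -1): no H
  Total hydrogens = 4.
Molecular formula: C9H4ClIN2O6

C9H4ClIN2O6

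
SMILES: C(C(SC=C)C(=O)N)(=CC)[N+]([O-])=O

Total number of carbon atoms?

The symbol for carbon appears 7 times in the SMILES.

7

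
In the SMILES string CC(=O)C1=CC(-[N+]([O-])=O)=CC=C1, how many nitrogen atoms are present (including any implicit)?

The symbol for nitrogen appears 1 time in the SMILES.

1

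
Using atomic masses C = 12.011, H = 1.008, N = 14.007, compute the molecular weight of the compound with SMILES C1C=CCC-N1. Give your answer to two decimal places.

83.13

Molecular formula: C5H9N.
M = 5×12.011 + 9×1.008 + 1×14.007 = 83.13 g/mol.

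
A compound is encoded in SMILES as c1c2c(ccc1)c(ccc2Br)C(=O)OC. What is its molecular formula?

Heavy atoms from the SMILES: 1 Br, 12 C, 2 O.
Implicit hydrogens by atom environment:
  6 × C (aromatic): 1 H each → 6
  4 × C (aromatic): no H
  2 × O: no H
  1 × Br: no H
  1 × C: 3 H
  1 × C: no H
  Total hydrogens = 9.
Molecular formula: C12H9BrO2

C12H9BrO2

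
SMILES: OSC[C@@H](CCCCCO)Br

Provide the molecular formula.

C7H15BrO2S

Heavy atoms from the SMILES: 1 Br, 7 C, 2 O, 1 S.
Implicit hydrogens by atom environment:
  6 × C: 2 H each → 12
  2 × O: 1 H each → 2
  1 × Br: no H
  1 × C: 1 H
  1 × S: no H
  Total hydrogens = 15.
Molecular formula: C7H15BrO2S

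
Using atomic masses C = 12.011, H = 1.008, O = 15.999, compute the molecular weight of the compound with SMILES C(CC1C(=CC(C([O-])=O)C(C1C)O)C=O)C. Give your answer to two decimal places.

225.26

Molecular formula: C12H17O4-.
M = 12×12.011 + 17×1.008 + 4×15.999 = 225.26 g/mol.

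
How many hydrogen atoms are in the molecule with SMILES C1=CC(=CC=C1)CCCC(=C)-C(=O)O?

Hydrogens are implicit in SMILES; fill each atom to its normal valence:
  5 × C (aromatic): 1 H each → 5
  4 × C: 2 H each → 8
  2 × C: no H
  1 × C (aromatic): no H
  1 × O: 1 H
  1 × O: no H
  Total hydrogens = 14.

14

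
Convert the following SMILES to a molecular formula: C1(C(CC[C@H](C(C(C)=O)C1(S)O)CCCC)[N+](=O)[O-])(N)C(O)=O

C14H24N2O6S

Heavy atoms from the SMILES: 14 C, 2 N, 6 O, 1 S.
Implicit hydrogens by atom environment:
  5 × C: 2 H each → 10
  4 × C: no H
  3 × C: 1 H each → 3
  3 × O: no H
  2 × C: 3 H each → 6
  2 × O: 1 H each → 2
  1 × N: 2 H
  1 × N (charge +1): no H
  1 × O (charge -1): no H
  1 × S: 1 H
  Total hydrogens = 24.
Molecular formula: C14H24N2O6S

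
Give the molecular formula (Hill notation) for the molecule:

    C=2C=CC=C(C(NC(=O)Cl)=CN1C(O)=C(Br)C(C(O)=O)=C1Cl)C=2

Heavy atoms from the SMILES: 1 Br, 14 C, 2 Cl, 2 N, 4 O.
Implicit hydrogens by atom environment:
  5 × C (aromatic): 1 H each → 5
  5 × C (aromatic): no H
  3 × C: no H
  2 × Cl: no H
  2 × O: 1 H each → 2
  2 × O: no H
  1 × Br: no H
  1 × C: 1 H
  1 × N: 1 H
  1 × N (aromatic): no H
  Total hydrogens = 9.
Molecular formula: C14H9BrCl2N2O4

C14H9BrCl2N2O4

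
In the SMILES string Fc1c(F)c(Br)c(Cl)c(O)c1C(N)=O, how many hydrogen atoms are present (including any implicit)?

Hydrogens are implicit in SMILES; fill each atom to its normal valence:
  6 × C (aromatic): no H
  2 × F: no H
  1 × Br: no H
  1 × C: no H
  1 × Cl: no H
  1 × N: 2 H
  1 × O: 1 H
  1 × O: no H
  Total hydrogens = 3.

3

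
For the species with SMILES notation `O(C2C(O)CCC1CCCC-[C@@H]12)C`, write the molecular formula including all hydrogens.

C11H20O2

Heavy atoms from the SMILES: 11 C, 2 O.
Implicit hydrogens by atom environment:
  6 × C: 2 H each → 12
  4 × C: 1 H each → 4
  1 × C: 3 H
  1 × O: 1 H
  1 × O: no H
  Total hydrogens = 20.
Molecular formula: C11H20O2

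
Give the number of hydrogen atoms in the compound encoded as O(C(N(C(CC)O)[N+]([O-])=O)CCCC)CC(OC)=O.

Hydrogens are implicit in SMILES; fill each atom to its normal valence:
  5 × C: 2 H each → 10
  4 × O: no H
  3 × C: 3 H each → 9
  2 × C: 1 H each → 2
  1 × C: no H
  1 × N: no H
  1 × N (charge +1): no H
  1 × O: 1 H
  1 × O (charge -1): no H
  Total hydrogens = 22.

22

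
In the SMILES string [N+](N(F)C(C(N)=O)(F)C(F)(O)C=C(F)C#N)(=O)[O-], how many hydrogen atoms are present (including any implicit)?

4

Hydrogens are implicit in SMILES; fill each atom to its normal valence:
  5 × C: no H
  4 × F: no H
  2 × N: no H
  2 × O: no H
  1 × C: 1 H
  1 × N: 2 H
  1 × N (charge +1): no H
  1 × O: 1 H
  1 × O (charge -1): no H
  Total hydrogens = 4.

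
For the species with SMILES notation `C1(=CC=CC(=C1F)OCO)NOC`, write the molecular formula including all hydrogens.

Heavy atoms from the SMILES: 8 C, 1 F, 1 N, 3 O.
Implicit hydrogens by atom environment:
  3 × C (aromatic): 1 H each → 3
  3 × C (aromatic): no H
  2 × O: no H
  1 × C: 3 H
  1 × C: 2 H
  1 × F: no H
  1 × N: 1 H
  1 × O: 1 H
  Total hydrogens = 10.
Molecular formula: C8H10FNO3

C8H10FNO3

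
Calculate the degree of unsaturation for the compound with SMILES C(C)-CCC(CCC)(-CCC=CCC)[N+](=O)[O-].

2

Molecular formula from the SMILES: C14H27NO2.
DoU = (2C + 2 + N − H − X)/2 = (2·14 + 2 + 1 − 27 − 0)/2 = 4/2 = 2.
(Structurally: 0 ring(s) + 2 π bond(s) = 2.)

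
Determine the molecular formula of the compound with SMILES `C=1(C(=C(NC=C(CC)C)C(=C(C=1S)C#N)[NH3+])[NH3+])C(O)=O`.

Heavy atoms from the SMILES: 13 C, 4 N, 2 O, 1 S.
Implicit hydrogens by atom environment:
  6 × C (aromatic): no H
  3 × C: no H
  2 × C: 3 H each → 6
  2 × N (charge +1): 3 H each → 6
  1 × C: 2 H
  1 × C: 1 H
  1 × N: 1 H
  1 × N: no H
  1 × O: 1 H
  1 × O: no H
  1 × S: 1 H
  Total hydrogens = 18.
Net charge +2.
Molecular formula: [C13H18N4O2S]2+

[C13H18N4O2S]2+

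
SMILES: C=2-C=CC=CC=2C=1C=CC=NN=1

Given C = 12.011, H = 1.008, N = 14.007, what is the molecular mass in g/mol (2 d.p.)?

156.19

Molecular formula: C10H8N2.
M = 10×12.011 + 8×1.008 + 2×14.007 = 156.19 g/mol.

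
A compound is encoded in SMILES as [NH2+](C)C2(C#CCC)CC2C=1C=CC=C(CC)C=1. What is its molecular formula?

C16H22N+

Heavy atoms from the SMILES: 16 C, 1 N.
Implicit hydrogens by atom environment:
  4 × C (aromatic): 1 H each → 4
  3 × C: 3 H each → 9
  3 × C: 2 H each → 6
  3 × C: no H
  2 × C (aromatic): no H
  1 × C: 1 H
  1 × N (charge +1): 2 H
  Total hydrogens = 22.
Net charge +1.
Molecular formula: C16H22N+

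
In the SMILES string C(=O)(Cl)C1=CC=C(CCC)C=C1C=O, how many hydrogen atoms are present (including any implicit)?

Hydrogens are implicit in SMILES; fill each atom to its normal valence:
  3 × C (aromatic): 1 H each → 3
  3 × C (aromatic): no H
  2 × C: 2 H each → 4
  2 × O: no H
  1 × C: 3 H
  1 × C: 1 H
  1 × C: no H
  1 × Cl: no H
  Total hydrogens = 11.

11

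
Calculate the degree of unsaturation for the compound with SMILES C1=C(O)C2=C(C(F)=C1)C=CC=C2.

7

Molecular formula from the SMILES: C10H7FO.
DoU = (2C + 2 + N − H − X)/2 = (2·10 + 2 + 0 − 7 − 1)/2 = 14/2 = 7.
(Structurally: 2 ring(s) + 5 π bond(s) = 7.)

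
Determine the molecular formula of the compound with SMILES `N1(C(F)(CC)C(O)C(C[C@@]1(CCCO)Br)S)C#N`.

C11H18BrFN2O2S

Heavy atoms from the SMILES: 1 Br, 11 C, 1 F, 2 N, 2 O, 1 S.
Implicit hydrogens by atom environment:
  5 × C: 2 H each → 10
  3 × C: no H
  2 × C: 1 H each → 2
  2 × N: no H
  2 × O: 1 H each → 2
  1 × Br: no H
  1 × C: 3 H
  1 × F: no H
  1 × S: 1 H
  Total hydrogens = 18.
Molecular formula: C11H18BrFN2O2S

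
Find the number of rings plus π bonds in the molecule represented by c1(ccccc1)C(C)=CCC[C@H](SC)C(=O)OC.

6

Molecular formula from the SMILES: C15H20O2S.
DoU = (2C + 2 + N − H − X)/2 = (2·15 + 2 + 0 − 20 − 0)/2 = 12/2 = 6.
(Structurally: 1 ring(s) + 5 π bond(s) = 6.)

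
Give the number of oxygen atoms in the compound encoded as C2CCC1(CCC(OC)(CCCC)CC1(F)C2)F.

1

The symbol for oxygen appears 1 time in the SMILES.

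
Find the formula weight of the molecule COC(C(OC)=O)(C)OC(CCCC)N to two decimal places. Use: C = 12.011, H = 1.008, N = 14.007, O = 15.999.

219.28

Molecular formula: C10H21NO4.
M = 10×12.011 + 21×1.008 + 1×14.007 + 4×15.999 = 219.28 g/mol.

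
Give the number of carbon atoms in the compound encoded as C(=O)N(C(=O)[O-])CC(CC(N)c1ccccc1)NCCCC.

16

The symbol for carbon appears 16 times in the SMILES. Lowercase c denotes aromatic carbon and counts toward C.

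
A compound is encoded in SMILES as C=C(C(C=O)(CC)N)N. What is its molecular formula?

C6H12N2O

Heavy atoms from the SMILES: 6 C, 2 N, 1 O.
Implicit hydrogens by atom environment:
  2 × C: 2 H each → 4
  2 × C: no H
  2 × N: 2 H each → 4
  1 × C: 3 H
  1 × C: 1 H
  1 × O: no H
  Total hydrogens = 12.
Molecular formula: C6H12N2O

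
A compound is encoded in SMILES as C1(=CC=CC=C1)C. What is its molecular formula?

C7H8

Heavy atoms from the SMILES: 7 C.
Implicit hydrogens by atom environment:
  5 × C (aromatic): 1 H each → 5
  1 × C: 3 H
  1 × C (aromatic): no H
  Total hydrogens = 8.
Molecular formula: C7H8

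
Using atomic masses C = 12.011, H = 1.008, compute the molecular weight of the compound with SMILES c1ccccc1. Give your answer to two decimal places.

Molecular formula: C6H6.
M = 6×12.011 + 6×1.008 = 78.11 g/mol.

78.11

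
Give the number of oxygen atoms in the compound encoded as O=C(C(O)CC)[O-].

3

The symbol for oxygen appears 3 times in the SMILES.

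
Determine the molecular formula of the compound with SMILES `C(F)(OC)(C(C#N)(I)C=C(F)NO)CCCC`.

Heavy atoms from the SMILES: 10 C, 2 F, 1 I, 2 N, 2 O.
Implicit hydrogens by atom environment:
  4 × C: no H
  3 × C: 2 H each → 6
  2 × C: 3 H each → 6
  2 × F: no H
  1 × C: 1 H
  1 × I: no H
  1 × N: 1 H
  1 × N: no H
  1 × O: 1 H
  1 × O: no H
  Total hydrogens = 15.
Molecular formula: C10H15F2IN2O2

C10H15F2IN2O2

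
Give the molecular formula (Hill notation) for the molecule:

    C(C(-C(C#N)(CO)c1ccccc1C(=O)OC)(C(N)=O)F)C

Heavy atoms from the SMILES: 15 C, 1 F, 2 N, 4 O.
Implicit hydrogens by atom environment:
  5 × C: no H
  4 × C (aromatic): 1 H each → 4
  3 × O: no H
  2 × C: 3 H each → 6
  2 × C: 2 H each → 4
  2 × C (aromatic): no H
  1 × F: no H
  1 × N: 2 H
  1 × N: no H
  1 × O: 1 H
  Total hydrogens = 17.
Molecular formula: C15H17FN2O4

C15H17FN2O4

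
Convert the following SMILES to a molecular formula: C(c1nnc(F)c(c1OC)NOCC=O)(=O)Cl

Heavy atoms from the SMILES: 8 C, 1 Cl, 1 F, 3 N, 4 O.
Implicit hydrogens by atom environment:
  4 × C (aromatic): no H
  4 × O: no H
  2 × N (aromatic): no H
  1 × C: 3 H
  1 × C: 2 H
  1 × C: 1 H
  1 × C: no H
  1 × Cl: no H
  1 × F: no H
  1 × N: 1 H
  Total hydrogens = 7.
Molecular formula: C8H7ClFN3O4

C8H7ClFN3O4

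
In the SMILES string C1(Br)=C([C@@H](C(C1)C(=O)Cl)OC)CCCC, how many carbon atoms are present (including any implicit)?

The symbol for carbon appears 11 times in the SMILES. (Cl is a single chlorine, not C + l.)

11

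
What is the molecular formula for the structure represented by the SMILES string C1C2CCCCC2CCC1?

C10H18

Heavy atoms from the SMILES: 10 C.
Implicit hydrogens by atom environment:
  8 × C: 2 H each → 16
  2 × C: 1 H each → 2
  Total hydrogens = 18.
Molecular formula: C10H18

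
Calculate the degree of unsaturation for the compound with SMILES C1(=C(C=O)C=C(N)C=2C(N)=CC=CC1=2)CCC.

Molecular formula from the SMILES: C14H16N2O.
DoU = (2C + 2 + N − H − X)/2 = (2·14 + 2 + 2 − 16 − 0)/2 = 16/2 = 8.
(Structurally: 2 ring(s) + 6 π bond(s) = 8.)

8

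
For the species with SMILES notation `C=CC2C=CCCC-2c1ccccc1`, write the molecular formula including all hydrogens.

Heavy atoms from the SMILES: 14 C.
Implicit hydrogens by atom environment:
  5 × C: 1 H each → 5
  5 × C (aromatic): 1 H each → 5
  3 × C: 2 H each → 6
  1 × C (aromatic): no H
  Total hydrogens = 16.
Molecular formula: C14H16

C14H16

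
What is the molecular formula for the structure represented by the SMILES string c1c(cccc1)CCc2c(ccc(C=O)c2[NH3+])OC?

Heavy atoms from the SMILES: 16 C, 1 N, 2 O.
Implicit hydrogens by atom environment:
  7 × C (aromatic): 1 H each → 7
  5 × C (aromatic): no H
  2 × C: 2 H each → 4
  2 × O: no H
  1 × C: 3 H
  1 × C: 1 H
  1 × N (charge +1): 3 H
  Total hydrogens = 18.
Net charge +1.
Molecular formula: C16H18NO2+

C16H18NO2+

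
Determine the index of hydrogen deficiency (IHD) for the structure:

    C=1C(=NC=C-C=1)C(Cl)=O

5

Molecular formula from the SMILES: C6H4ClNO.
DoU = (2C + 2 + N − H − X)/2 = (2·6 + 2 + 1 − 4 − 1)/2 = 10/2 = 5.
(Structurally: 1 ring(s) + 4 π bond(s) = 5.)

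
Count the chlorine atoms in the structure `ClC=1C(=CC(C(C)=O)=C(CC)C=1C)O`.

The symbol for chlorine appears 1 time in the SMILES.

1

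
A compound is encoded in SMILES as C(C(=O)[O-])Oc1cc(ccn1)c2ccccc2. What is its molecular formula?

Heavy atoms from the SMILES: 13 C, 1 N, 3 O.
Implicit hydrogens by atom environment:
  8 × C (aromatic): 1 H each → 8
  3 × C (aromatic): no H
  2 × O: no H
  1 × C: 2 H
  1 × C: no H
  1 × N (aromatic): no H
  1 × O (charge -1): no H
  Total hydrogens = 10.
Net charge -1.
Molecular formula: C13H10NO3-

C13H10NO3-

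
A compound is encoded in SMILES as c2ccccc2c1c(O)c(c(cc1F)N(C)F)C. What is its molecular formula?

C14H13F2NO

Heavy atoms from the SMILES: 14 C, 2 F, 1 N, 1 O.
Implicit hydrogens by atom environment:
  6 × C (aromatic): 1 H each → 6
  6 × C (aromatic): no H
  2 × C: 3 H each → 6
  2 × F: no H
  1 × N: no H
  1 × O: 1 H
  Total hydrogens = 13.
Molecular formula: C14H13F2NO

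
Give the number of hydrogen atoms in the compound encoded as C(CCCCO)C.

Hydrogens are implicit in SMILES; fill each atom to its normal valence:
  5 × C: 2 H each → 10
  1 × C: 3 H
  1 × O: 1 H
  Total hydrogens = 14.

14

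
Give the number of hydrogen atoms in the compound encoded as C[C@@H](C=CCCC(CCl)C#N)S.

Hydrogens are implicit in SMILES; fill each atom to its normal valence:
  4 × C: 1 H each → 4
  3 × C: 2 H each → 6
  1 × C: 3 H
  1 × C: no H
  1 × Cl: no H
  1 × N: no H
  1 × S: 1 H
  Total hydrogens = 14.

14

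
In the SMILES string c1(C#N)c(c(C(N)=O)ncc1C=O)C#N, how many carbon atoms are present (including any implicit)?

The symbol for carbon appears 9 times in the SMILES. Lowercase c denotes aromatic carbon and counts toward C.

9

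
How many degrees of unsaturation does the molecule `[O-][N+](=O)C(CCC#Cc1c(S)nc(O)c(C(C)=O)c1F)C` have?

Molecular formula from the SMILES: C13H13FN2O4S.
DoU = (2C + 2 + N − H − X)/2 = (2·13 + 2 + 2 − 13 − 1)/2 = 16/2 = 8.
(Structurally: 1 ring(s) + 7 π bond(s) = 8.)

8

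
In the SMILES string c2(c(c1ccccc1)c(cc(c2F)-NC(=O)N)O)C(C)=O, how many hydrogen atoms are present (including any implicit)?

13

Hydrogens are implicit in SMILES; fill each atom to its normal valence:
  6 × C (aromatic): 1 H each → 6
  6 × C (aromatic): no H
  2 × C: no H
  2 × O: no H
  1 × C: 3 H
  1 × F: no H
  1 × N: 2 H
  1 × N: 1 H
  1 × O: 1 H
  Total hydrogens = 13.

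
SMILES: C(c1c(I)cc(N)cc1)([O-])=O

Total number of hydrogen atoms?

Hydrogens are implicit in SMILES; fill each atom to its normal valence:
  3 × C (aromatic): 1 H each → 3
  3 × C (aromatic): no H
  1 × C: no H
  1 × I: no H
  1 × N: 2 H
  1 × O: no H
  1 × O (charge -1): no H
  Total hydrogens = 5.

5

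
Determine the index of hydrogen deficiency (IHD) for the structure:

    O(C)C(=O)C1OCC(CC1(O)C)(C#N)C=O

5

Molecular formula from the SMILES: C10H13NO5.
DoU = (2C + 2 + N − H − X)/2 = (2·10 + 2 + 1 − 13 − 0)/2 = 10/2 = 5.
(Structurally: 1 ring(s) + 4 π bond(s) = 5.)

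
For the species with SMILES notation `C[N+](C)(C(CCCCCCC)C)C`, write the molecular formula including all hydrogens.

Heavy atoms from the SMILES: 12 C, 1 N.
Implicit hydrogens by atom environment:
  6 × C: 2 H each → 12
  5 × C: 3 H each → 15
  1 × C: 1 H
  1 × N (charge +1): no H
  Total hydrogens = 28.
Net charge +1.
Molecular formula: C12H28N+

C12H28N+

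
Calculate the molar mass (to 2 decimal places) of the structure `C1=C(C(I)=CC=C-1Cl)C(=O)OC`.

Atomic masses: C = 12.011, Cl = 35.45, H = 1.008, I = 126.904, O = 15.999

296.49

Molecular formula: C8H6ClIO2.
M = 8×12.011 + 1×35.45 + 6×1.008 + 1×126.904 + 2×15.999 = 296.49 g/mol.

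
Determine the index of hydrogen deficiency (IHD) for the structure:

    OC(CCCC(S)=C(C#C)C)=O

4

Molecular formula from the SMILES: C9H12O2S.
DoU = (2C + 2 + N − H − X)/2 = (2·9 + 2 + 0 − 12 − 0)/2 = 8/2 = 4.
(Structurally: 0 ring(s) + 4 π bond(s) = 4.)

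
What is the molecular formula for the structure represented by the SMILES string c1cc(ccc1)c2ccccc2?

Heavy atoms from the SMILES: 12 C.
Implicit hydrogens by atom environment:
  10 × C (aromatic): 1 H each → 10
  2 × C (aromatic): no H
  Total hydrogens = 10.
Molecular formula: C12H10

C12H10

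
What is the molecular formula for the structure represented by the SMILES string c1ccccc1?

C6H6

Heavy atoms from the SMILES: 6 C.
Implicit hydrogens by atom environment:
  6 × C (aromatic): 1 H each → 6
  Total hydrogens = 6.
Molecular formula: C6H6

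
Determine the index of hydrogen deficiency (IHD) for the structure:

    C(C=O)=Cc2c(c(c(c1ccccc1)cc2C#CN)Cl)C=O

Molecular formula from the SMILES: C18H12ClNO2.
DoU = (2C + 2 + N − H − X)/2 = (2·18 + 2 + 1 − 12 − 1)/2 = 26/2 = 13.
(Structurally: 2 ring(s) + 11 π bond(s) = 13.)

13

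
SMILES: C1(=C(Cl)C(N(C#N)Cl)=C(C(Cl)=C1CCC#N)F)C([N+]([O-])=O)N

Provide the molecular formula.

Heavy atoms from the SMILES: 11 C, 3 Cl, 1 F, 5 N, 2 O.
Implicit hydrogens by atom environment:
  6 × C (aromatic): no H
  3 × Cl: no H
  3 × N: no H
  2 × C: 2 H each → 4
  2 × C: no H
  1 × C: 1 H
  1 × F: no H
  1 × N: 2 H
  1 × N (charge +1): no H
  1 × O: no H
  1 × O (charge -1): no H
  Total hydrogens = 7.
Molecular formula: C11H7Cl3FN5O2

C11H7Cl3FN5O2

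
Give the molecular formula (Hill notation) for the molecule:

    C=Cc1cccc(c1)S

C8H8S

Heavy atoms from the SMILES: 8 C, 1 S.
Implicit hydrogens by atom environment:
  4 × C (aromatic): 1 H each → 4
  2 × C (aromatic): no H
  1 × C: 2 H
  1 × C: 1 H
  1 × S: 1 H
  Total hydrogens = 8.
Molecular formula: C8H8S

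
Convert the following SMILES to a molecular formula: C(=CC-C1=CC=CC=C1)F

Heavy atoms from the SMILES: 9 C, 1 F.
Implicit hydrogens by atom environment:
  5 × C (aromatic): 1 H each → 5
  2 × C: 1 H each → 2
  1 × C: 2 H
  1 × C (aromatic): no H
  1 × F: no H
  Total hydrogens = 9.
Molecular formula: C9H9F

C9H9F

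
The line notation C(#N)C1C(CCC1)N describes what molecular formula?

C6H10N2

Heavy atoms from the SMILES: 6 C, 2 N.
Implicit hydrogens by atom environment:
  3 × C: 2 H each → 6
  2 × C: 1 H each → 2
  1 × C: no H
  1 × N: 2 H
  1 × N: no H
  Total hydrogens = 10.
Molecular formula: C6H10N2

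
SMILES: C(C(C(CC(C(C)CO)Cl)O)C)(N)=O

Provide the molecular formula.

C9H18ClNO3

Heavy atoms from the SMILES: 9 C, 1 Cl, 1 N, 3 O.
Implicit hydrogens by atom environment:
  4 × C: 1 H each → 4
  2 × C: 3 H each → 6
  2 × C: 2 H each → 4
  2 × O: 1 H each → 2
  1 × C: no H
  1 × Cl: no H
  1 × N: 2 H
  1 × O: no H
  Total hydrogens = 18.
Molecular formula: C9H18ClNO3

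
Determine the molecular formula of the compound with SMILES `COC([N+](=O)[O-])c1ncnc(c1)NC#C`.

Heavy atoms from the SMILES: 8 C, 4 N, 3 O.
Implicit hydrogens by atom environment:
  2 × C (aromatic): 1 H each → 2
  2 × C: 1 H each → 2
  2 × C (aromatic): no H
  2 × N (aromatic): no H
  2 × O: no H
  1 × C: 3 H
  1 × C: no H
  1 × N: 1 H
  1 × N (charge +1): no H
  1 × O (charge -1): no H
  Total hydrogens = 8.
Molecular formula: C8H8N4O3

C8H8N4O3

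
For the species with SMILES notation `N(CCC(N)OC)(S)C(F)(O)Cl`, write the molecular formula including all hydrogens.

Heavy atoms from the SMILES: 5 C, 1 Cl, 1 F, 2 N, 2 O, 1 S.
Implicit hydrogens by atom environment:
  2 × C: 2 H each → 4
  1 × C: 3 H
  1 × C: 1 H
  1 × C: no H
  1 × Cl: no H
  1 × F: no H
  1 × N: 2 H
  1 × N: no H
  1 × O: 1 H
  1 × O: no H
  1 × S: 1 H
  Total hydrogens = 12.
Molecular formula: C5H12ClFN2O2S

C5H12ClFN2O2S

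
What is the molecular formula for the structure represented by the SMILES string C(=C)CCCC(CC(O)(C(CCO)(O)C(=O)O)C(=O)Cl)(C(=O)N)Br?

Heavy atoms from the SMILES: 1 Br, 14 C, 1 Cl, 1 N, 7 O.
Implicit hydrogens by atom environment:
  7 × C: 2 H each → 14
  6 × C: no H
  4 × O: 1 H each → 4
  3 × O: no H
  1 × Br: no H
  1 × C: 1 H
  1 × Cl: no H
  1 × N: 2 H
  Total hydrogens = 21.
Molecular formula: C14H21BrClNO7

C14H21BrClNO7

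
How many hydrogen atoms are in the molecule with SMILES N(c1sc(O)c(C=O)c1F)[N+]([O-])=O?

3

Hydrogens are implicit in SMILES; fill each atom to its normal valence:
  4 × C (aromatic): no H
  2 × O: no H
  1 × C: 1 H
  1 × F: no H
  1 × N: 1 H
  1 × N (charge +1): no H
  1 × O: 1 H
  1 × O (charge -1): no H
  1 × S (aromatic): no H
  Total hydrogens = 3.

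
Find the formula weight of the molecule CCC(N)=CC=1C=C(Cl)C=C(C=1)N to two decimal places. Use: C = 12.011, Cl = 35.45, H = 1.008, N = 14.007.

196.68

Molecular formula: C10H13ClN2.
M = 10×12.011 + 1×35.45 + 13×1.008 + 2×14.007 = 196.68 g/mol.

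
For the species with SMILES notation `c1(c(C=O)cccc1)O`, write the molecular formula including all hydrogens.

Heavy atoms from the SMILES: 7 C, 2 O.
Implicit hydrogens by atom environment:
  4 × C (aromatic): 1 H each → 4
  2 × C (aromatic): no H
  1 × C: 1 H
  1 × O: 1 H
  1 × O: no H
  Total hydrogens = 6.
Molecular formula: C7H6O2

C7H6O2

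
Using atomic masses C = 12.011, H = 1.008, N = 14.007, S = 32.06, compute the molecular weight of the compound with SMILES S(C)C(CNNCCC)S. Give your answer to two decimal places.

180.33

Molecular formula: C6H16N2S2.
M = 6×12.011 + 16×1.008 + 2×14.007 + 2×32.06 = 180.33 g/mol.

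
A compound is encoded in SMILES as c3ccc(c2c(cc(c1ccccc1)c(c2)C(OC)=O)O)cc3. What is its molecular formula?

Heavy atoms from the SMILES: 20 C, 3 O.
Implicit hydrogens by atom environment:
  12 × C (aromatic): 1 H each → 12
  6 × C (aromatic): no H
  2 × O: no H
  1 × C: 3 H
  1 × C: no H
  1 × O: 1 H
  Total hydrogens = 16.
Molecular formula: C20H16O3

C20H16O3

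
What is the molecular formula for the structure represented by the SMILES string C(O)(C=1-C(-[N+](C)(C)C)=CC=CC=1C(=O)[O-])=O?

C11H13NO4

Heavy atoms from the SMILES: 11 C, 1 N, 4 O.
Implicit hydrogens by atom environment:
  3 × C: 3 H each → 9
  3 × C (aromatic): 1 H each → 3
  3 × C (aromatic): no H
  2 × C: no H
  2 × O: no H
  1 × N (charge +1): no H
  1 × O: 1 H
  1 × O (charge -1): no H
  Total hydrogens = 13.
Molecular formula: C11H13NO4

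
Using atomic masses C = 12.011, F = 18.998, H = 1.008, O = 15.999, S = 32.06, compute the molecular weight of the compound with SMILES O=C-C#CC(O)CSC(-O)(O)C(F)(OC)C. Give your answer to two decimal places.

Molecular formula: C9H13FO5S.
M = 9×12.011 + 1×18.998 + 13×1.008 + 5×15.999 + 1×32.06 = 252.26 g/mol.

252.26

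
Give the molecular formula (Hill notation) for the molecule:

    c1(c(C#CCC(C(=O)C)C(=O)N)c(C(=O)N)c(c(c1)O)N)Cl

C14H14ClN3O4

Heavy atoms from the SMILES: 14 C, 1 Cl, 3 N, 4 O.
Implicit hydrogens by atom environment:
  5 × C (aromatic): no H
  5 × C: no H
  3 × N: 2 H each → 6
  3 × O: no H
  1 × C: 3 H
  1 × C: 2 H
  1 × C (aromatic): 1 H
  1 × C: 1 H
  1 × Cl: no H
  1 × O: 1 H
  Total hydrogens = 14.
Molecular formula: C14H14ClN3O4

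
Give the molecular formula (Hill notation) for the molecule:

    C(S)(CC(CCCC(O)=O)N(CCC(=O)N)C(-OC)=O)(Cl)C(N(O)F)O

C13H23ClFN3O7S

Heavy atoms from the SMILES: 13 C, 1 Cl, 1 F, 3 N, 7 O, 1 S.
Implicit hydrogens by atom environment:
  6 × C: 2 H each → 12
  4 × C: no H
  4 × O: no H
  3 × O: 1 H each → 3
  2 × C: 1 H each → 2
  2 × N: no H
  1 × C: 3 H
  1 × Cl: no H
  1 × F: no H
  1 × N: 2 H
  1 × S: 1 H
  Total hydrogens = 23.
Molecular formula: C13H23ClFN3O7S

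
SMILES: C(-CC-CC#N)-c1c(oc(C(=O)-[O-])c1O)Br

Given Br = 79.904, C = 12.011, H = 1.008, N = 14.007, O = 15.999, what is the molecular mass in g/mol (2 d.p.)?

287.09

Molecular formula: C10H9BrNO4-.
M = 1×79.904 + 10×12.011 + 9×1.008 + 1×14.007 + 4×15.999 = 287.09 g/mol.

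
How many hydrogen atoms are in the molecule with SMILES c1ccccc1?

Hydrogens are implicit in SMILES; fill each atom to its normal valence:
  6 × C (aromatic): 1 H each → 6
  Total hydrogens = 6.

6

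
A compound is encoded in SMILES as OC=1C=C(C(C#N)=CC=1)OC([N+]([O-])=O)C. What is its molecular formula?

Heavy atoms from the SMILES: 9 C, 2 N, 4 O.
Implicit hydrogens by atom environment:
  3 × C (aromatic): 1 H each → 3
  3 × C (aromatic): no H
  2 × O: no H
  1 × C: 3 H
  1 × C: 1 H
  1 × C: no H
  1 × N: no H
  1 × N (charge +1): no H
  1 × O: 1 H
  1 × O (charge -1): no H
  Total hydrogens = 8.
Molecular formula: C9H8N2O4

C9H8N2O4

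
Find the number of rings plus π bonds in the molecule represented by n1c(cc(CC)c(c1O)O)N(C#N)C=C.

Molecular formula from the SMILES: C10H11N3O2.
DoU = (2C + 2 + N − H − X)/2 = (2·10 + 2 + 3 − 11 − 0)/2 = 14/2 = 7.
(Structurally: 1 ring(s) + 6 π bond(s) = 7.)

7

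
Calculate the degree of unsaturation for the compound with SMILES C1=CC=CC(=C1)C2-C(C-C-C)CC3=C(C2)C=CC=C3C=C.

Molecular formula from the SMILES: C21H24.
DoU = (2C + 2 + N − H − X)/2 = (2·21 + 2 + 0 − 24 − 0)/2 = 20/2 = 10.
(Structurally: 3 ring(s) + 7 π bond(s) = 10.)

10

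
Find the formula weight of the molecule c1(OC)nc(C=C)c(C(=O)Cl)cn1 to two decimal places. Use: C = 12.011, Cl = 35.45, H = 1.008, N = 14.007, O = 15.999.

Molecular formula: C8H7ClN2O2.
M = 8×12.011 + 1×35.45 + 7×1.008 + 2×14.007 + 2×15.999 = 198.61 g/mol.

198.61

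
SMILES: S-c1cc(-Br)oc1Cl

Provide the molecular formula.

Heavy atoms from the SMILES: 1 Br, 4 C, 1 Cl, 1 O, 1 S.
Implicit hydrogens by atom environment:
  3 × C (aromatic): no H
  1 × Br: no H
  1 × C (aromatic): 1 H
  1 × Cl: no H
  1 × O (aromatic): no H
  1 × S: 1 H
  Total hydrogens = 2.
Molecular formula: C4H2BrClOS

C4H2BrClOS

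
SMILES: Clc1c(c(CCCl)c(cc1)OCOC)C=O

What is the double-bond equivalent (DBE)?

Molecular formula from the SMILES: C11H12Cl2O3.
DoU = (2C + 2 + N − H − X)/2 = (2·11 + 2 + 0 − 12 − 2)/2 = 10/2 = 5.
(Structurally: 1 ring(s) + 4 π bond(s) = 5.)

5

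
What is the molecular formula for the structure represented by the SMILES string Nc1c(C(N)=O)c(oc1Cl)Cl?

C5H4Cl2N2O2

Heavy atoms from the SMILES: 5 C, 2 Cl, 2 N, 2 O.
Implicit hydrogens by atom environment:
  4 × C (aromatic): no H
  2 × Cl: no H
  2 × N: 2 H each → 4
  1 × C: no H
  1 × O (aromatic): no H
  1 × O: no H
  Total hydrogens = 4.
Molecular formula: C5H4Cl2N2O2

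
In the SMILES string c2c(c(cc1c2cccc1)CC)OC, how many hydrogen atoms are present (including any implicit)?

Hydrogens are implicit in SMILES; fill each atom to its normal valence:
  6 × C (aromatic): 1 H each → 6
  4 × C (aromatic): no H
  2 × C: 3 H each → 6
  1 × C: 2 H
  1 × O: no H
  Total hydrogens = 14.

14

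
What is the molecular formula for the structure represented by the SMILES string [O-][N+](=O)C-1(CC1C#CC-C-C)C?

C9H13NO2

Heavy atoms from the SMILES: 9 C, 1 N, 2 O.
Implicit hydrogens by atom environment:
  3 × C: 2 H each → 6
  3 × C: no H
  2 × C: 3 H each → 6
  1 × C: 1 H
  1 × N (charge +1): no H
  1 × O: no H
  1 × O (charge -1): no H
  Total hydrogens = 13.
Molecular formula: C9H13NO2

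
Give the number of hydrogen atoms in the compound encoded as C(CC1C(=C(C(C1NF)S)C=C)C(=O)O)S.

14

Hydrogens are implicit in SMILES; fill each atom to its normal valence:
  4 × C: 1 H each → 4
  3 × C: 2 H each → 6
  3 × C: no H
  2 × S: 1 H each → 2
  1 × F: no H
  1 × N: 1 H
  1 × O: 1 H
  1 × O: no H
  Total hydrogens = 14.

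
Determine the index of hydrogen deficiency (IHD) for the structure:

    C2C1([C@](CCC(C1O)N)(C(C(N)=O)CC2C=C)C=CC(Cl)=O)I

6

Molecular formula from the SMILES: C16H22ClIN2O3.
DoU = (2C + 2 + N − H − X)/2 = (2·16 + 2 + 2 − 22 − 2)/2 = 12/2 = 6.
(Structurally: 2 ring(s) + 4 π bond(s) = 6.)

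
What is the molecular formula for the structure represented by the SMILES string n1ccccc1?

Heavy atoms from the SMILES: 5 C, 1 N.
Implicit hydrogens by atom environment:
  5 × C (aromatic): 1 H each → 5
  1 × N (aromatic): no H
  Total hydrogens = 5.
Molecular formula: C5H5N

C5H5N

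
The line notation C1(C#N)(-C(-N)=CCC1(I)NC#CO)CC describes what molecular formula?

Heavy atoms from the SMILES: 10 C, 1 I, 3 N, 1 O.
Implicit hydrogens by atom environment:
  6 × C: no H
  2 × C: 2 H each → 4
  1 × C: 3 H
  1 × C: 1 H
  1 × I: no H
  1 × N: 2 H
  1 × N: 1 H
  1 × N: no H
  1 × O: 1 H
  Total hydrogens = 12.
Molecular formula: C10H12IN3O

C10H12IN3O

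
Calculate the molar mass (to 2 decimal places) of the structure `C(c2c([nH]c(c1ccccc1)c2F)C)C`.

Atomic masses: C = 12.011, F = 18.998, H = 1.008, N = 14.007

Molecular formula: C13H14FN.
M = 13×12.011 + 1×18.998 + 14×1.008 + 1×14.007 = 203.26 g/mol.

203.26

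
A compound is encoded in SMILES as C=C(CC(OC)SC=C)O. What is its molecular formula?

Heavy atoms from the SMILES: 7 C, 2 O, 1 S.
Implicit hydrogens by atom environment:
  3 × C: 2 H each → 6
  2 × C: 1 H each → 2
  1 × C: 3 H
  1 × C: no H
  1 × O: 1 H
  1 × O: no H
  1 × S: no H
  Total hydrogens = 12.
Molecular formula: C7H12O2S

C7H12O2S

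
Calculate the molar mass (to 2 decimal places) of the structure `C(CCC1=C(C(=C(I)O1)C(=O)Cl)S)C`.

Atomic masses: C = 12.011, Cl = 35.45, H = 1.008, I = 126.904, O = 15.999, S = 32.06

Molecular formula: C9H10ClIO2S.
M = 9×12.011 + 1×35.45 + 10×1.008 + 1×126.904 + 2×15.999 + 1×32.06 = 344.59 g/mol.

344.59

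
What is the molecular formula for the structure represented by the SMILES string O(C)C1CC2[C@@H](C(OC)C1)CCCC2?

C12H22O2

Heavy atoms from the SMILES: 12 C, 2 O.
Implicit hydrogens by atom environment:
  6 × C: 2 H each → 12
  4 × C: 1 H each → 4
  2 × C: 3 H each → 6
  2 × O: no H
  Total hydrogens = 22.
Molecular formula: C12H22O2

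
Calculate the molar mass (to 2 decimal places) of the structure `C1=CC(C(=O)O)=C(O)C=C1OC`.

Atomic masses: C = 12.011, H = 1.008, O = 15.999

168.15

Molecular formula: C8H8O4.
M = 8×12.011 + 8×1.008 + 4×15.999 = 168.15 g/mol.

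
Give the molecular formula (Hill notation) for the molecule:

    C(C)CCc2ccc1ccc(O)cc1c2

Heavy atoms from the SMILES: 14 C, 1 O.
Implicit hydrogens by atom environment:
  6 × C (aromatic): 1 H each → 6
  4 × C (aromatic): no H
  3 × C: 2 H each → 6
  1 × C: 3 H
  1 × O: 1 H
  Total hydrogens = 16.
Molecular formula: C14H16O

C14H16O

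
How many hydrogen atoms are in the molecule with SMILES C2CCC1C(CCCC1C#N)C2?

Hydrogens are implicit in SMILES; fill each atom to its normal valence:
  7 × C: 2 H each → 14
  3 × C: 1 H each → 3
  1 × C: no H
  1 × N: no H
  Total hydrogens = 17.

17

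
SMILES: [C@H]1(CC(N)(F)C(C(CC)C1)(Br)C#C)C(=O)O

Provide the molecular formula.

C11H15BrFNO2

Heavy atoms from the SMILES: 1 Br, 11 C, 1 F, 1 N, 2 O.
Implicit hydrogens by atom environment:
  4 × C: no H
  3 × C: 2 H each → 6
  3 × C: 1 H each → 3
  1 × Br: no H
  1 × C: 3 H
  1 × F: no H
  1 × N: 2 H
  1 × O: 1 H
  1 × O: no H
  Total hydrogens = 15.
Molecular formula: C11H15BrFNO2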